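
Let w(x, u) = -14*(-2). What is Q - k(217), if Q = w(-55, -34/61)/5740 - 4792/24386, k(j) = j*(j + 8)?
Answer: -122041740112/2499565 ≈ -48825.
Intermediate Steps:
w(x, u) = 28
k(j) = j*(8 + j)
Q = -478987/2499565 (Q = 28/5740 - 4792/24386 = 28*(1/5740) - 4792*1/24386 = 1/205 - 2396/12193 = -478987/2499565 ≈ -0.19163)
Q - k(217) = -478987/2499565 - 217*(8 + 217) = -478987/2499565 - 217*225 = -478987/2499565 - 1*48825 = -478987/2499565 - 48825 = -122041740112/2499565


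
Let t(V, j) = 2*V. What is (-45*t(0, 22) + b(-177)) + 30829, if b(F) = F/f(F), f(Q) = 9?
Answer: 92428/3 ≈ 30809.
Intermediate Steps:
b(F) = F/9
(-45*t(0, 22) + b(-177)) + 30829 = (-90*0 + (1/9)*(-177)) + 30829 = (-45*0 - 59/3) + 30829 = (0 - 59/3) + 30829 = -59/3 + 30829 = 92428/3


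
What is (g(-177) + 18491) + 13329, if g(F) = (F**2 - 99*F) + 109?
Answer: 80781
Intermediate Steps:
g(F) = 109 + F**2 - 99*F
(g(-177) + 18491) + 13329 = ((109 + (-177)**2 - 99*(-177)) + 18491) + 13329 = ((109 + 31329 + 17523) + 18491) + 13329 = (48961 + 18491) + 13329 = 67452 + 13329 = 80781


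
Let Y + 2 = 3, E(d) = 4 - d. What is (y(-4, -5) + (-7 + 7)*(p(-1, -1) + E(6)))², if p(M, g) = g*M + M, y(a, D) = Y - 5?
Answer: 16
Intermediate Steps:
Y = 1 (Y = -2 + 3 = 1)
y(a, D) = -4 (y(a, D) = 1 - 5 = -4)
p(M, g) = M + M*g (p(M, g) = M*g + M = M + M*g)
(y(-4, -5) + (-7 + 7)*(p(-1, -1) + E(6)))² = (-4 + (-7 + 7)*(-(1 - 1) + (4 - 1*6)))² = (-4 + 0*(-1*0 + (4 - 6)))² = (-4 + 0*(0 - 2))² = (-4 + 0*(-2))² = (-4 + 0)² = (-4)² = 16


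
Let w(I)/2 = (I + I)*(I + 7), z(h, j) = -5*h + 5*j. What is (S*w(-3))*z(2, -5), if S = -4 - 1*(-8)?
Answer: 6720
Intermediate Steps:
S = 4 (S = -4 + 8 = 4)
w(I) = 4*I*(7 + I) (w(I) = 2*((I + I)*(I + 7)) = 2*((2*I)*(7 + I)) = 2*(2*I*(7 + I)) = 4*I*(7 + I))
(S*w(-3))*z(2, -5) = (4*(4*(-3)*(7 - 3)))*(-5*2 + 5*(-5)) = (4*(4*(-3)*4))*(-10 - 25) = (4*(-48))*(-35) = -192*(-35) = 6720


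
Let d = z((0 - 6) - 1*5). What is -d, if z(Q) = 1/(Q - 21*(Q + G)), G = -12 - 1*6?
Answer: -1/598 ≈ -0.0016722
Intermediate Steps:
G = -18 (G = -12 - 6 = -18)
z(Q) = 1/(378 - 20*Q) (z(Q) = 1/(Q - 21*(Q - 18)) = 1/(Q - 21*(-18 + Q)) = 1/(Q + (378 - 21*Q)) = 1/(378 - 20*Q))
d = 1/598 (d = -1/(-378 + 20*((0 - 6) - 1*5)) = -1/(-378 + 20*(-6 - 5)) = -1/(-378 + 20*(-11)) = -1/(-378 - 220) = -1/(-598) = -1*(-1/598) = 1/598 ≈ 0.0016722)
-d = -1*1/598 = -1/598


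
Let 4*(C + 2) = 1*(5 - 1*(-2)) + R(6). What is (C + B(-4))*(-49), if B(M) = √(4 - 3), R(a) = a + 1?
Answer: -245/2 ≈ -122.50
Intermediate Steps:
R(a) = 1 + a
C = 3/2 (C = -2 + (1*(5 - 1*(-2)) + (1 + 6))/4 = -2 + (1*(5 + 2) + 7)/4 = -2 + (1*7 + 7)/4 = -2 + (7 + 7)/4 = -2 + (¼)*14 = -2 + 7/2 = 3/2 ≈ 1.5000)
B(M) = 1 (B(M) = √1 = 1)
(C + B(-4))*(-49) = (3/2 + 1)*(-49) = (5/2)*(-49) = -245/2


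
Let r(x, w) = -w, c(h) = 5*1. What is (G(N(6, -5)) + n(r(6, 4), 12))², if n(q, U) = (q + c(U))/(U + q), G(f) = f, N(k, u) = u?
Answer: 1521/64 ≈ 23.766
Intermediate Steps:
c(h) = 5
n(q, U) = (5 + q)/(U + q) (n(q, U) = (q + 5)/(U + q) = (5 + q)/(U + q))
(G(N(6, -5)) + n(r(6, 4), 12))² = (-5 + (5 - 1*4)/(12 - 1*4))² = (-5 + (5 - 4)/(12 - 4))² = (-5 + 1/8)² = (-5 + (⅛)*1)² = (-5 + ⅛)² = (-39/8)² = 1521/64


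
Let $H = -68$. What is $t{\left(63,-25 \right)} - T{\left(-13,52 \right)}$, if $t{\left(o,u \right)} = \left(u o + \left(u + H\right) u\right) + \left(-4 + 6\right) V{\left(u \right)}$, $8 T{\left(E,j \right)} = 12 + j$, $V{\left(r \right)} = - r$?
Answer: $792$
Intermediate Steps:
$T{\left(E,j \right)} = \frac{3}{2} + \frac{j}{8}$ ($T{\left(E,j \right)} = \frac{12 + j}{8} = \frac{3}{2} + \frac{j}{8}$)
$t{\left(o,u \right)} = - 2 u + o u + u \left(-68 + u\right)$ ($t{\left(o,u \right)} = \left(u o + \left(u - 68\right) u\right) + \left(-4 + 6\right) \left(- u\right) = \left(o u + \left(-68 + u\right) u\right) + 2 \left(- u\right) = \left(o u + u \left(-68 + u\right)\right) - 2 u = - 2 u + o u + u \left(-68 + u\right)$)
$t{\left(63,-25 \right)} - T{\left(-13,52 \right)} = - 25 \left(-70 + 63 - 25\right) - \left(\frac{3}{2} + \frac{1}{8} \cdot 52\right) = \left(-25\right) \left(-32\right) - \left(\frac{3}{2} + \frac{13}{2}\right) = 800 - 8 = 792$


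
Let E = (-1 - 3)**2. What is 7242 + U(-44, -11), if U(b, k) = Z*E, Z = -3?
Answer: 7194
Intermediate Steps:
E = 16 (E = (-4)**2 = 16)
U(b, k) = -48 (U(b, k) = -3*16 = -48)
7242 + U(-44, -11) = 7242 - 48 = 7194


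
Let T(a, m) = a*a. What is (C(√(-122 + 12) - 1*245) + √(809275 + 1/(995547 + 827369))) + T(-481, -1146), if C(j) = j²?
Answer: 291276 + 3*√74701089733012981/911458 - 490*I*√110 ≈ 2.9218e+5 - 5139.2*I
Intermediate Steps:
T(a, m) = a²
(C(√(-122 + 12) - 1*245) + √(809275 + 1/(995547 + 827369))) + T(-481, -1146) = ((√(-122 + 12) - 1*245)² + √(809275 + 1/(995547 + 827369))) + (-481)² = ((√(-110) - 245)² + √(809275 + 1/1822916)) + 231361 = ((I*√110 - 245)² + √(809275 + 1/1822916)) + 231361 = ((-245 + I*√110)² + √(1475240345901/1822916)) + 231361 = ((-245 + I*√110)² + 3*√74701089733012981/911458) + 231361 = 231361 + (-245 + I*√110)² + 3*√74701089733012981/911458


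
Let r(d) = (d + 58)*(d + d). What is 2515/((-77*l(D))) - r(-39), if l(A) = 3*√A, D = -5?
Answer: 1482 + 503*I*√5/231 ≈ 1482.0 + 4.869*I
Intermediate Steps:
r(d) = 2*d*(58 + d) (r(d) = (58 + d)*(2*d) = 2*d*(58 + d))
2515/((-77*l(D))) - r(-39) = 2515/((-231*√(-5))) - 2*(-39)*(58 - 39) = 2515/((-231*I*√5)) - 2*(-39)*19 = 2515/((-231*I*√5)) - 1*(-1482) = 2515/((-231*I*√5)) + 1482 = 2515*(I*√5/1155) + 1482 = 503*I*√5/231 + 1482 = 1482 + 503*I*√5/231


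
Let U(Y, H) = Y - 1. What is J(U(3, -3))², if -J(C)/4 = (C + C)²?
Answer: 4096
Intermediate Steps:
U(Y, H) = -1 + Y
J(C) = -16*C² (J(C) = -4*(C + C)² = -4*4*C² = -16*C²)
J(U(3, -3))² = (-16*(-1 + 3)²)² = (-16*2²)² = (-16*4)² = (-64)² = 4096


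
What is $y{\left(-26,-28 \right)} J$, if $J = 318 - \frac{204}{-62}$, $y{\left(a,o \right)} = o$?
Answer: $- \frac{278880}{31} \approx -8996.1$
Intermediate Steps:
$J = \frac{9960}{31}$ ($J = 318 - 204 \left(- \frac{1}{62}\right) = 318 - - \frac{102}{31} = 318 + \frac{102}{31} = \frac{9960}{31} \approx 321.29$)
$y{\left(-26,-28 \right)} J = \left(-28\right) \frac{9960}{31} = - \frac{278880}{31}$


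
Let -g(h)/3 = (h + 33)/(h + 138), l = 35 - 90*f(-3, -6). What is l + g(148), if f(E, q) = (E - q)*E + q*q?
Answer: -685513/286 ≈ -2396.9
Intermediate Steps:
f(E, q) = q² + E*(E - q) (f(E, q) = E*(E - q) + q² = q² + E*(E - q))
l = -2395 (l = 35 - 90*((-3)² + (-6)² - 1*(-3)*(-6)) = 35 - 90*(9 + 36 - 18) = 35 - 90*27 = 35 - 2430 = -2395)
g(h) = -3*(33 + h)/(138 + h) (g(h) = -3*(h + 33)/(h + 138) = -3*(33 + h)/(138 + h))
l + g(148) = -2395 + 3*(-33 - 1*148)/(138 + 148) = -2395 + 3*(-33 - 148)/286 = -2395 + 3*(1/286)*(-181) = -2395 - 543/286 = -685513/286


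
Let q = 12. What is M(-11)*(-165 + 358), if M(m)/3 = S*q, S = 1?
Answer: 6948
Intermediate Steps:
M(m) = 36 (M(m) = 3*(1*12) = 3*12 = 36)
M(-11)*(-165 + 358) = 36*(-165 + 358) = 36*193 = 6948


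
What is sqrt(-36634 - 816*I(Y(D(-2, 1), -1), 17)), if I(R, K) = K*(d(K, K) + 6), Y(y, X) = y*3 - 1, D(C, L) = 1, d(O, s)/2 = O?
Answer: I*sqrt(591514) ≈ 769.1*I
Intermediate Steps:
d(O, s) = 2*O
Y(y, X) = -1 + 3*y (Y(y, X) = 3*y - 1 = -1 + 3*y)
I(R, K) = K*(6 + 2*K) (I(R, K) = K*(2*K + 6) = K*(6 + 2*K))
sqrt(-36634 - 816*I(Y(D(-2, 1), -1), 17)) = sqrt(-36634 - 1632*17*(3 + 17)) = sqrt(-36634 - 1632*17*20) = sqrt(-36634 - 816*680) = sqrt(-36634 - 554880) = sqrt(-591514) = I*sqrt(591514)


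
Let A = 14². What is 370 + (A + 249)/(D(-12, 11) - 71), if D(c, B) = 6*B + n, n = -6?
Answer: 3625/11 ≈ 329.55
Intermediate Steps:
D(c, B) = -6 + 6*B (D(c, B) = 6*B - 6 = -6 + 6*B)
A = 196
370 + (A + 249)/(D(-12, 11) - 71) = 370 + (196 + 249)/((-6 + 6*11) - 71) = 370 + 445/((-6 + 66) - 71) = 370 + 445/(60 - 71) = 370 + 445/(-11) = 370 + 445*(-1/11) = 370 - 445/11 = 3625/11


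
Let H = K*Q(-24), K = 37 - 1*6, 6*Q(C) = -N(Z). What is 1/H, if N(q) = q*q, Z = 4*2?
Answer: -3/992 ≈ -0.0030242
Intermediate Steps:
Z = 8
N(q) = q²
Q(C) = -32/3 (Q(C) = (-1*8²)/6 = (-1*64)/6 = (⅙)*(-64) = -32/3)
K = 31 (K = 37 - 6 = 31)
H = -992/3 (H = 31*(-32/3) = -992/3 ≈ -330.67)
1/H = 1/(-992/3) = -3/992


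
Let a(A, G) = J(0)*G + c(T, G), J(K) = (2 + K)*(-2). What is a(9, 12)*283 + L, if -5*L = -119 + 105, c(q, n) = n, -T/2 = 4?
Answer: -50926/5 ≈ -10185.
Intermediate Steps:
T = -8 (T = -2*4 = -8)
J(K) = -4 - 2*K
L = 14/5 (L = -(-119 + 105)/5 = -1/5*(-14) = 14/5 ≈ 2.8000)
a(A, G) = -3*G (a(A, G) = (-4 - 2*0)*G + G = (-4 + 0)*G + G = -4*G + G = -3*G)
a(9, 12)*283 + L = -3*12*283 + 14/5 = -36*283 + 14/5 = -10188 + 14/5 = -50926/5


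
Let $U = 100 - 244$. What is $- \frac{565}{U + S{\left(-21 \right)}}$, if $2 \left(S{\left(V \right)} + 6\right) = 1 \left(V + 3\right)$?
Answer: $\frac{565}{159} \approx 3.5535$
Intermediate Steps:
$S{\left(V \right)} = - \frac{9}{2} + \frac{V}{2}$ ($S{\left(V \right)} = -6 + \frac{1 \left(V + 3\right)}{2} = -6 + \frac{1 \left(3 + V\right)}{2} = -6 + \frac{3 + V}{2} = -6 + \left(\frac{3}{2} + \frac{V}{2}\right) = - \frac{9}{2} + \frac{V}{2}$)
$U = -144$ ($U = 100 - 244 = -144$)
$- \frac{565}{U + S{\left(-21 \right)}} = - \frac{565}{-144 + \left(- \frac{9}{2} + \frac{1}{2} \left(-21\right)\right)} = - \frac{565}{-144 - 15} = - \frac{565}{-159} = \left(-565\right) \left(- \frac{1}{159}\right) = \frac{565}{159}$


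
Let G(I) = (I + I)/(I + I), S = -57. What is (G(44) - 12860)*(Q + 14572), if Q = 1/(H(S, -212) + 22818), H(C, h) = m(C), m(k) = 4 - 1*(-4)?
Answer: -4277166662307/22826 ≈ -1.8738e+8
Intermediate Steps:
m(k) = 8 (m(k) = 4 + 4 = 8)
H(C, h) = 8
G(I) = 1 (G(I) = (2*I)/((2*I)) = (2*I)*(1/(2*I)) = 1)
Q = 1/22826 (Q = 1/(8 + 22818) = 1/22826 ≈ 4.3810e-5)
(G(44) - 12860)*(Q + 14572) = (1 - 12860)*(1/22826 + 14572) = -12859*332620473/22826 = -4277166662307/22826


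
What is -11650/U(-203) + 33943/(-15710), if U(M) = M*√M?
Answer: -33943/15710 - 11650*I*√203/41209 ≈ -2.1606 - 4.0279*I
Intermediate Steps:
U(M) = M^(3/2)
-11650/U(-203) + 33943/(-15710) = -11650*I*√203/41209 + 33943/(-15710) = -11650*I*√203/41209 + 33943*(-1/15710) = -11650*I*√203/41209 - 33943/15710 = -33943/15710 - 11650*I*√203/41209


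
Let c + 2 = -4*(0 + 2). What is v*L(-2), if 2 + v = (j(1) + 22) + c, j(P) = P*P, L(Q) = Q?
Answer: -22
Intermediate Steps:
j(P) = P²
c = -10 (c = -2 - 4*(0 + 2) = -2 - 4*2 = -2 - 8 = -10)
v = 11 (v = -2 + ((1² + 22) - 10) = -2 + ((1 + 22) - 10) = -2 + (23 - 10) = -2 + 13 = 11)
v*L(-2) = 11*(-2) = -22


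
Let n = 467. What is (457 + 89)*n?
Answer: 254982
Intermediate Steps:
(457 + 89)*n = (457 + 89)*467 = 546*467 = 254982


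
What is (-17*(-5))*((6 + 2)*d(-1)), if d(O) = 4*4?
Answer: 10880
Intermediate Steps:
d(O) = 16
(-17*(-5))*((6 + 2)*d(-1)) = (-17*(-5))*((6 + 2)*16) = 85*(8*16) = 85*128 = 10880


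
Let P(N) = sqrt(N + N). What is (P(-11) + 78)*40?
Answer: 3120 + 40*I*sqrt(22) ≈ 3120.0 + 187.62*I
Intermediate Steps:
P(N) = sqrt(2)*sqrt(N) (P(N) = sqrt(2*N) = sqrt(2)*sqrt(N))
(P(-11) + 78)*40 = (sqrt(2)*sqrt(-11) + 78)*40 = (sqrt(2)*(I*sqrt(11)) + 78)*40 = (I*sqrt(22) + 78)*40 = (78 + I*sqrt(22))*40 = 3120 + 40*I*sqrt(22)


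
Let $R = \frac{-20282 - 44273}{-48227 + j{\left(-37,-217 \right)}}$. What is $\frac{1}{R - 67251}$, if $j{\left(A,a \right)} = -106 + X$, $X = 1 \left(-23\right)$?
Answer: $- \frac{48356}{3251924801} \approx -1.487 \cdot 10^{-5}$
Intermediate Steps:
$X = -23$
$j{\left(A,a \right)} = -129$ ($j{\left(A,a \right)} = -106 - 23 = -129$)
$R = \frac{64555}{48356}$ ($R = \frac{-20282 - 44273}{-48227 - 129} = - \frac{64555}{-48356} = \left(-64555\right) \left(- \frac{1}{48356}\right) = \frac{64555}{48356} \approx 1.335$)
$\frac{1}{R - 67251} = \frac{1}{\frac{64555}{48356} - 67251} = \frac{1}{- \frac{3251924801}{48356}} = - \frac{48356}{3251924801}$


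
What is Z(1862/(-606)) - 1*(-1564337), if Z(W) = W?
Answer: 473993180/303 ≈ 1.5643e+6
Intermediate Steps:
Z(1862/(-606)) - 1*(-1564337) = 1862/(-606) - 1*(-1564337) = 1862*(-1/606) + 1564337 = -931/303 + 1564337 = 473993180/303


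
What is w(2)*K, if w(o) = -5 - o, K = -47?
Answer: 329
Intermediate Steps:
w(2)*K = (-5 - 1*2)*(-47) = (-5 - 2)*(-47) = -7*(-47) = 329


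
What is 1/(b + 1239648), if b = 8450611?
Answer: 1/9690259 ≈ 1.0320e-7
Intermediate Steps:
1/(b + 1239648) = 1/(8450611 + 1239648) = 1/9690259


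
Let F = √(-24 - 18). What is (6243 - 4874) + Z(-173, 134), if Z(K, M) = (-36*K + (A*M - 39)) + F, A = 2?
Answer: 7826 + I*√42 ≈ 7826.0 + 6.4807*I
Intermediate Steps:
F = I*√42 (F = √(-42) = I*√42 ≈ 6.4807*I)
Z(K, M) = -39 - 36*K + 2*M + I*√42 (Z(K, M) = (-36*K + (2*M - 39)) + I*√42 = (-36*K + (-39 + 2*M)) + I*√42 = (-39 - 36*K + 2*M) + I*√42 = -39 - 36*K + 2*M + I*√42)
(6243 - 4874) + Z(-173, 134) = (6243 - 4874) + (-39 - 36*(-173) + 2*134 + I*√42) = 1369 + (-39 + 6228 + 268 + I*√42) = 1369 + (6457 + I*√42) = 7826 + I*√42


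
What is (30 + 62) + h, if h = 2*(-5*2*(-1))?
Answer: 112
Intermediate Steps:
h = 20 (h = 2*(-10*(-1)) = 2*10 = 20)
(30 + 62) + h = (30 + 62) + 20 = 92 + 20 = 112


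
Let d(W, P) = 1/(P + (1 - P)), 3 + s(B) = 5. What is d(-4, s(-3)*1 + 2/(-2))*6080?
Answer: 6080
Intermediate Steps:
s(B) = 2 (s(B) = -3 + 5 = 2)
d(W, P) = 1 (d(W, P) = 1/1 = 1)
d(-4, s(-3)*1 + 2/(-2))*6080 = 1*6080 = 6080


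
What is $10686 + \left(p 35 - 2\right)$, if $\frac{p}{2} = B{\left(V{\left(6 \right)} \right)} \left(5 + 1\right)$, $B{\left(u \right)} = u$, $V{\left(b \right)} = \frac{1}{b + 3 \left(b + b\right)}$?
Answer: $10694$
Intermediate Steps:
$V{\left(b \right)} = \frac{1}{7 b}$ ($V{\left(b \right)} = \frac{1}{b + 3 \cdot 2 b} = \frac{1}{b + 6 b} = \frac{1}{7 b}$)
$p = \frac{2}{7}$ ($p = 2 \frac{1}{7 \cdot 6} \left(5 + 1\right) = 2 \cdot \frac{1}{7} \cdot \frac{1}{6} \cdot 6 = 2 \cdot \frac{1}{42} \cdot 6 = 2 \cdot \frac{1}{7} = \frac{2}{7} \approx 0.28571$)
$10686 + \left(p 35 - 2\right) = 10686 + \left(\frac{2}{7} \cdot 35 - 2\right) = 10686 + \left(10 - 2\right) = 10686 + 8 = 10694$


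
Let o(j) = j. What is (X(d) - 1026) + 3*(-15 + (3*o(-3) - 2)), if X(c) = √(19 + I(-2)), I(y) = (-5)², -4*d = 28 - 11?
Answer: -1104 + 2*√11 ≈ -1097.4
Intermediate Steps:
d = -17/4 (d = -(28 - 11)/4 = -¼*17 = -17/4 ≈ -4.2500)
I(y) = 25
X(c) = 2*√11 (X(c) = √(19 + 25) = √44 = 2*√11)
(X(d) - 1026) + 3*(-15 + (3*o(-3) - 2)) = (2*√11 - 1026) + 3*(-15 + (3*(-3) - 2)) = (-1026 + 2*√11) + 3*(-15 + (-9 - 2)) = (-1026 + 2*√11) + 3*(-15 - 11) = (-1026 + 2*√11) + 3*(-26) = (-1026 + 2*√11) - 78 = -1104 + 2*√11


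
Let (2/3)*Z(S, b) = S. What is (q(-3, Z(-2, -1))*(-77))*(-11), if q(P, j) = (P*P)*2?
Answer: 15246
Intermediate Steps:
Z(S, b) = 3*S/2
q(P, j) = 2*P² (q(P, j) = P²*2 = 2*P²)
(q(-3, Z(-2, -1))*(-77))*(-11) = ((2*(-3)²)*(-77))*(-11) = ((2*9)*(-77))*(-11) = (18*(-77))*(-11) = -1386*(-11) = 15246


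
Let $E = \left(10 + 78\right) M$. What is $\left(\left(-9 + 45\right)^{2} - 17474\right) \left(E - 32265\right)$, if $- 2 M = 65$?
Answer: $568252250$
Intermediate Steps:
$M = - \frac{65}{2}$ ($M = \left(- \frac{1}{2}\right) 65 = - \frac{65}{2} \approx -32.5$)
$E = -2860$ ($E = \left(10 + 78\right) \left(- \frac{65}{2}\right) = 88 \left(- \frac{65}{2}\right) = -2860$)
$\left(\left(-9 + 45\right)^{2} - 17474\right) \left(E - 32265\right) = \left(\left(-9 + 45\right)^{2} - 17474\right) \left(-2860 - 32265\right) = \left(36^{2} + \left(-22047 + 4573\right)\right) \left(-35125\right) = \left(1296 - 17474\right) \left(-35125\right) = \left(-16178\right) \left(-35125\right) = 568252250$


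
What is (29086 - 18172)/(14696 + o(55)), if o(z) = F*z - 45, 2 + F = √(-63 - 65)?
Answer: 158700474/211827881 - 4802160*I*√2/211827881 ≈ 0.7492 - 0.03206*I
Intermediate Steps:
F = -2 + 8*I*√2 (F = -2 + √(-63 - 65) = -2 + √(-128) = -2 + 8*I*√2 ≈ -2.0 + 11.314*I)
o(z) = -45 + z*(-2 + 8*I*√2) (o(z) = (-2 + 8*I*√2)*z - 45 = z*(-2 + 8*I*√2) - 45 = -45 + z*(-2 + 8*I*√2))
(29086 - 18172)/(14696 + o(55)) = (29086 - 18172)/(14696 + (-45 - 2*55 + 8*I*55*√2)) = 10914/(14696 + (-45 - 110 + 440*I*√2)) = 10914/(14696 + (-155 + 440*I*√2)) = 10914/(14541 + 440*I*√2)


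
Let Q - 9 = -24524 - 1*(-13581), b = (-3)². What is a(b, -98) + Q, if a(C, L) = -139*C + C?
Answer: -12176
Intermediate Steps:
b = 9
a(C, L) = -138*C
Q = -10934 (Q = 9 + (-24524 - 1*(-13581)) = 9 + (-24524 + 13581) = 9 - 10943 = -10934)
a(b, -98) + Q = -138*9 - 10934 = -1242 - 10934 = -12176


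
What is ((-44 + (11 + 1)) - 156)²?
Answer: 35344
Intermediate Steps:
((-44 + (11 + 1)) - 156)² = ((-44 + 12) - 156)² = (-32 - 156)² = (-188)² = 35344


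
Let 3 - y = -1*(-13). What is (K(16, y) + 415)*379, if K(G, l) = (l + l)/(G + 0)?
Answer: 627245/4 ≈ 1.5681e+5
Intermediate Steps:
y = -10 (y = 3 - (-1)*(-13) = 3 - 1*13 = 3 - 13 = -10)
K(G, l) = 2*l/G (K(G, l) = (2*l)/G = 2*l/G)
(K(16, y) + 415)*379 = (2*(-10)/16 + 415)*379 = (2*(-10)*(1/16) + 415)*379 = (-5/4 + 415)*379 = (1655/4)*379 = 627245/4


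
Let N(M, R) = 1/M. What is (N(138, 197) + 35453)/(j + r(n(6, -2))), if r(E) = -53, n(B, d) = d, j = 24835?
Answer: 4892515/3419916 ≈ 1.4306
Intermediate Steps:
(N(138, 197) + 35453)/(j + r(n(6, -2))) = (1/138 + 35453)/(24835 - 53) = (1/138 + 35453)/24782 = (4892515/138)*(1/24782) = 4892515/3419916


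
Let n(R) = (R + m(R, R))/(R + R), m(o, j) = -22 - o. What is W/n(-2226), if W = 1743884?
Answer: 3881885784/11 ≈ 3.5290e+8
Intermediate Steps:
n(R) = -11/R (n(R) = (R + (-22 - R))/(R + R) = -22*1/(2*R) = -11/R)
W/n(-2226) = 1743884/((-11/(-2226))) = 1743884/((-11*(-1/2226))) = 1743884/(11/2226) = 1743884*(2226/11) = 3881885784/11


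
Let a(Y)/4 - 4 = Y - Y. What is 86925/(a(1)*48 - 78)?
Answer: 5795/46 ≈ 125.98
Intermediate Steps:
a(Y) = 16 (a(Y) = 16 + 4*(Y - Y) = 16 + 4*0 = 16 + 0 = 16)
86925/(a(1)*48 - 78) = 86925/(16*48 - 78) = 86925/(768 - 78) = 86925/690 = 86925*(1/690) = 5795/46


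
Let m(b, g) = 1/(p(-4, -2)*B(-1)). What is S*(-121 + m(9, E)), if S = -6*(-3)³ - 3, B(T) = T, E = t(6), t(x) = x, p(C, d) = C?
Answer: -76797/4 ≈ -19199.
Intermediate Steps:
E = 6
S = 159 (S = -6*(-27) - 3 = 162 - 3 = 159)
m(b, g) = ¼ (m(b, g) = 1/(-4*(-1)) = 1/4 = ¼)
S*(-121 + m(9, E)) = 159*(-121 + ¼) = 159*(-483/4) = -76797/4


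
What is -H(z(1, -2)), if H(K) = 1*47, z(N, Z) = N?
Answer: -47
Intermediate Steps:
H(K) = 47
-H(z(1, -2)) = -1*47 = -47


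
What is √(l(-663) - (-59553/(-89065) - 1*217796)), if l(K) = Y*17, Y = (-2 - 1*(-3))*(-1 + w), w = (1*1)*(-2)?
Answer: 2*√431818267633670/89065 ≈ 466.63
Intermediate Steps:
w = -2 (w = 1*(-2) = -2)
Y = -3 (Y = (-2 - 1*(-3))*(-1 - 2) = (-2 + 3)*(-3) = 1*(-3) = -3)
l(K) = -51 (l(K) = -3*17 = -51)
√(l(-663) - (-59553/(-89065) - 1*217796)) = √(-51 - (-59553/(-89065) - 1*217796)) = √(-51 - (-59553*(-1/89065) - 217796)) = √(-51 - (59553/89065 - 217796)) = √(-51 - 1*(-19397941187/89065)) = √(-51 + 19397941187/89065) = √(19393398872/89065) = 2*√431818267633670/89065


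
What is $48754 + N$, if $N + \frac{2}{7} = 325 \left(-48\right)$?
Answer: $\frac{232076}{7} \approx 33154.0$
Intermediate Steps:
$N = - \frac{109202}{7}$ ($N = - \frac{2}{7} + 325 \left(-48\right) = - \frac{2}{7} - 15600 = - \frac{109202}{7} \approx -15600.0$)
$48754 + N = 48754 - \frac{109202}{7} = \frac{232076}{7}$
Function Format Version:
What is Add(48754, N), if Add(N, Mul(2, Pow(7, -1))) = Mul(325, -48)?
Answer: Rational(232076, 7) ≈ 33154.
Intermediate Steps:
N = Rational(-109202, 7) (N = Add(Rational(-2, 7), Mul(325, -48)) = Add(Rational(-2, 7), -15600) = Rational(-109202, 7) ≈ -15600.)
Add(48754, N) = Add(48754, Rational(-109202, 7)) = Rational(232076, 7)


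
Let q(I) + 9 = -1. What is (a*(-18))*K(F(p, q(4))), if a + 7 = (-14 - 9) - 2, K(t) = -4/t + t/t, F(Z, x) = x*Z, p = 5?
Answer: 15552/25 ≈ 622.08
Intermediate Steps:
q(I) = -10 (q(I) = -9 - 1 = -10)
F(Z, x) = Z*x
K(t) = 1 - 4/t (K(t) = -4/t + 1 = 1 - 4/t)
a = -32 (a = -7 + ((-14 - 9) - 2) = -7 + (-23 - 2) = -7 - 25 = -32)
(a*(-18))*K(F(p, q(4))) = (-32*(-18))*((-4 + 5*(-10))/((5*(-10)))) = 576*((-4 - 50)/(-50)) = 576*(-1/50*(-54)) = 576*(27/25) = 15552/25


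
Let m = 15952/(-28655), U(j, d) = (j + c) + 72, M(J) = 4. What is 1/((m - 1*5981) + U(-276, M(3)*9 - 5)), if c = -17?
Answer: -28655/177734262 ≈ -0.00016122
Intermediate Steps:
U(j, d) = 55 + j (U(j, d) = (j - 17) + 72 = (-17 + j) + 72 = 55 + j)
m = -15952/28655 (m = 15952*(-1/28655) = -15952/28655 ≈ -0.55669)
1/((m - 1*5981) + U(-276, M(3)*9 - 5)) = 1/((-15952/28655 - 1*5981) + (55 - 276)) = 1/((-15952/28655 - 5981) - 221) = 1/(-171401507/28655 - 221) = 1/(-177734262/28655) = -28655/177734262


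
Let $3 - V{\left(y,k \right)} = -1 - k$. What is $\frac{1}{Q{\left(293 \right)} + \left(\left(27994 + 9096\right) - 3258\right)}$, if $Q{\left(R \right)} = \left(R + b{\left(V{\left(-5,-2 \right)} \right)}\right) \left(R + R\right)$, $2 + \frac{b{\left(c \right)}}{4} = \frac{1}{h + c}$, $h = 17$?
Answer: $\frac{19}{3818342} \approx 4.976 \cdot 10^{-6}$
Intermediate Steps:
$V{\left(y,k \right)} = 4 + k$ ($V{\left(y,k \right)} = 3 - \left(-1 - k\right) = 3 + \left(1 + k\right) = 4 + k$)
$b{\left(c \right)} = -8 + \frac{4}{17 + c}$
$Q{\left(R \right)} = 2 R \left(- \frac{148}{19} + R\right)$ ($Q{\left(R \right)} = \left(R + \frac{4 \left(-33 - 2 \left(4 - 2\right)\right)}{17 + \left(4 - 2\right)}\right) \left(R + R\right) = \left(R + \frac{4 \left(-33 - 4\right)}{17 + 2}\right) 2 R = \left(R + \frac{4 \left(-33 - 4\right)}{19}\right) 2 R = \left(R + 4 \cdot \frac{1}{19} \left(-37\right)\right) 2 R = \left(R - \frac{148}{19}\right) 2 R = \left(- \frac{148}{19} + R\right) 2 R = 2 R \left(- \frac{148}{19} + R\right)$)
$\frac{1}{Q{\left(293 \right)} + \left(\left(27994 + 9096\right) - 3258\right)} = \frac{1}{\frac{2}{19} \cdot 293 \left(-148 + 19 \cdot 293\right) + \left(\left(27994 + 9096\right) - 3258\right)} = \frac{1}{\frac{2}{19} \cdot 293 \left(-148 + 5567\right) + \left(37090 - 3258\right)} = \frac{1}{\frac{2}{19} \cdot 293 \cdot 5419 + 33832} = \frac{1}{\frac{3175534}{19} + 33832} = \frac{1}{\frac{3818342}{19}} = \frac{19}{3818342}$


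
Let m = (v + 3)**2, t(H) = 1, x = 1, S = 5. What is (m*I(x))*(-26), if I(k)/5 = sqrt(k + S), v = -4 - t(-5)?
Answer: -520*sqrt(6) ≈ -1273.7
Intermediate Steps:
v = -5 (v = -4 - 1*1 = -4 - 1 = -5)
I(k) = 5*sqrt(5 + k) (I(k) = 5*sqrt(k + 5) = 5*sqrt(5 + k))
m = 4 (m = (-5 + 3)**2 = (-2)**2 = 4)
(m*I(x))*(-26) = (4*(5*sqrt(5 + 1)))*(-26) = (4*(5*sqrt(6)))*(-26) = (20*sqrt(6))*(-26) = -520*sqrt(6)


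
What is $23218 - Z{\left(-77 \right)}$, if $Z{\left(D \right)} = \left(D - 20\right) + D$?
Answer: $23392$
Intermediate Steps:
$Z{\left(D \right)} = -20 + 2 D$ ($Z{\left(D \right)} = \left(-20 + D\right) + D = -20 + 2 D$)
$23218 - Z{\left(-77 \right)} = 23218 - \left(-20 + 2 \left(-77\right)\right) = 23218 - \left(-20 - 154\right) = 23218 - -174 = 23218 + 174 = 23392$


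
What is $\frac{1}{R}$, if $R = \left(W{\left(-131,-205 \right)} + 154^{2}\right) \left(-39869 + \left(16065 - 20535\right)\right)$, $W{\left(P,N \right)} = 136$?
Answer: $- \frac{1}{1057573828} \approx -9.4556 \cdot 10^{-10}$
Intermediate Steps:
$R = -1057573828$ ($R = \left(136 + 154^{2}\right) \left(-39869 + \left(16065 - 20535\right)\right) = \left(136 + 23716\right) \left(-39869 + \left(16065 - 20535\right)\right) = 23852 \left(-39869 - 4470\right) = 23852 \left(-44339\right) = -1057573828$)
$\frac{1}{R} = \frac{1}{-1057573828} = - \frac{1}{1057573828}$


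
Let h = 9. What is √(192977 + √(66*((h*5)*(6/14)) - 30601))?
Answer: √(9455873 + 7*I*√1437079)/7 ≈ 439.29 + 0.19492*I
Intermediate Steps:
√(192977 + √(66*((h*5)*(6/14)) - 30601)) = √(192977 + √(66*((9*5)*(6/14)) - 30601)) = √(192977 + √(66*(45*(6*(1/14))) - 30601)) = √(192977 + √(66*(45*(3/7)) - 30601)) = √(192977 + √(66*(135/7) - 30601)) = √(192977 + √(8910/7 - 30601)) = √(192977 + √(-205297/7)) = √(192977 + I*√1437079/7)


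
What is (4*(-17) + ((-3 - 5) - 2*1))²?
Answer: 6084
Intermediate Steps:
(4*(-17) + ((-3 - 5) - 2*1))² = (-68 + (-8 - 2))² = (-68 - 10)² = (-78)² = 6084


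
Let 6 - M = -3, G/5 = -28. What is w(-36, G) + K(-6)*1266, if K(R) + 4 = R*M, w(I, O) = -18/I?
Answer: -146855/2 ≈ -73428.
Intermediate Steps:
G = -140 (G = 5*(-28) = -140)
M = 9 (M = 6 - 1*(-3) = 6 + 3 = 9)
K(R) = -4 + 9*R (K(R) = -4 + R*9 = -4 + 9*R)
w(-36, G) + K(-6)*1266 = -18/(-36) + (-4 + 9*(-6))*1266 = -18*(-1/36) + (-4 - 54)*1266 = 1/2 - 58*1266 = 1/2 - 73428 = -146855/2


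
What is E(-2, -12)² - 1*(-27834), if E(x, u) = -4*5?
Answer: 28234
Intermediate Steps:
E(x, u) = -20
E(-2, -12)² - 1*(-27834) = (-20)² - 1*(-27834) = 400 + 27834 = 28234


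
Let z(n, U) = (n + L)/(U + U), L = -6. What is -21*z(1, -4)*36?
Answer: -945/2 ≈ -472.50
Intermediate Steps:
z(n, U) = (-6 + n)/(2*U) (z(n, U) = (n - 6)/(U + U) = (-6 + n)/((2*U)) = (-6 + n)*(1/(2*U)) = (-6 + n)/(2*U))
-21*z(1, -4)*36 = -21*(-6 + 1)/(2*(-4))*36 = -21*(-1)*(-5)/(2*4)*36 = -21*5/8*36 = -105/8*36 = -945/2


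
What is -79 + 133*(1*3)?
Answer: 320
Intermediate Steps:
-79 + 133*(1*3) = -79 + 133*3 = -79 + 399 = 320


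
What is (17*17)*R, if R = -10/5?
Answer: -578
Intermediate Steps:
R = -2 (R = -10*1/5 = -2)
(17*17)*R = (17*17)*(-2) = 289*(-2) = -578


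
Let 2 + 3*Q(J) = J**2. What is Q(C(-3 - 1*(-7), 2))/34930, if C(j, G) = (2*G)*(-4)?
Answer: 127/52395 ≈ 0.0024239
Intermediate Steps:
C(j, G) = -8*G
Q(J) = -2/3 + J**2/3
Q(C(-3 - 1*(-7), 2))/34930 = (-2/3 + (-8*2)**2/3)/34930 = (-2/3 + (1/3)*(-16)**2)*(1/34930) = (-2/3 + (1/3)*256)*(1/34930) = (-2/3 + 256/3)*(1/34930) = (254/3)*(1/34930) = 127/52395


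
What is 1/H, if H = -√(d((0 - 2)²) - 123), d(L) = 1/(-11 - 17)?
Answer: 2*I*√24115/3445 ≈ 0.090154*I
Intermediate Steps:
d(L) = -1/28 (d(L) = 1/(-28) = -1/28)
H = -I*√24115/14 (H = -√(-1/28 - 123) = -√(-3445/28) = -I*√24115/14 ≈ -11.092*I)
1/H = 1/(-I*√24115/14) = 2*I*√24115/3445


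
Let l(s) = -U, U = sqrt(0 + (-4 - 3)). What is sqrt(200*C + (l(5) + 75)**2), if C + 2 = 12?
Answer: sqrt(7618 - 150*I*sqrt(7)) ≈ 87.311 - 2.2727*I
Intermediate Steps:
C = 10 (C = -2 + 12 = 10)
U = I*sqrt(7) (U = sqrt(0 - 7) = sqrt(-7) = I*sqrt(7) ≈ 2.6458*I)
l(s) = -I*sqrt(7)
sqrt(200*C + (l(5) + 75)**2) = sqrt(200*10 + (-I*sqrt(7) + 75)**2) = sqrt(2000 + (75 - I*sqrt(7))**2)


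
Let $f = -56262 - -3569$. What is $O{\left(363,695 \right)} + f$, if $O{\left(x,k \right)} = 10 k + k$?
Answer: $-45048$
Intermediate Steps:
$O{\left(x,k \right)} = 11 k$
$f = -52693$ ($f = -56262 + 3569 = -52693$)
$O{\left(363,695 \right)} + f = 11 \cdot 695 - 52693 = 7645 - 52693 = -45048$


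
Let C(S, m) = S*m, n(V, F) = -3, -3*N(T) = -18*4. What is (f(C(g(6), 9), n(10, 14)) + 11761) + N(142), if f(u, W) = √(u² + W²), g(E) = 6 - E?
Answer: 11788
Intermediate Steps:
N(T) = 24 (N(T) = -(-6)*4 = -⅓*(-72) = 24)
f(u, W) = √(W² + u²)
(f(C(g(6), 9), n(10, 14)) + 11761) + N(142) = (√((-3)² + ((6 - 1*6)*9)²) + 11761) + 24 = (√(9 + ((6 - 6)*9)²) + 11761) + 24 = (√(9 + (0*9)²) + 11761) + 24 = (√(9 + 0²) + 11761) + 24 = (√(9 + 0) + 11761) + 24 = (√9 + 11761) + 24 = (3 + 11761) + 24 = 11764 + 24 = 11788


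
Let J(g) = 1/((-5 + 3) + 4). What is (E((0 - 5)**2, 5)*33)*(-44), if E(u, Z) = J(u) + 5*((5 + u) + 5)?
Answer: -254826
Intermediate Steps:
J(g) = 1/2 (J(g) = 1/(-2 + 4) = 1/2)
E(u, Z) = 101/2 + 5*u (E(u, Z) = 1/2 + 5*((5 + u) + 5) = 1/2 + 5*(10 + u) = 1/2 + (50 + 5*u) = 101/2 + 5*u)
(E((0 - 5)**2, 5)*33)*(-44) = ((101/2 + 5*(0 - 5)**2)*33)*(-44) = ((101/2 + 5*(-5)**2)*33)*(-44) = ((101/2 + 5*25)*33)*(-44) = ((101/2 + 125)*33)*(-44) = ((351/2)*33)*(-44) = (11583/2)*(-44) = -254826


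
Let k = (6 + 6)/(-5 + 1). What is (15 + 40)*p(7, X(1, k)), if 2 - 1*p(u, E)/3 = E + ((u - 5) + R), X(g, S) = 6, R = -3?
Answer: -495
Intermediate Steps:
k = -3 (k = 12/(-4) = 12*(-1/4) = -3)
p(u, E) = 30 - 3*E - 3*u (p(u, E) = 6 - 3*(E + ((u - 5) - 3)) = 6 - 3*(E + ((-5 + u) - 3)) = 6 - 3*(E + (-8 + u)) = 6 - 3*(-8 + E + u) = 6 + (24 - 3*E - 3*u) = 30 - 3*E - 3*u)
(15 + 40)*p(7, X(1, k)) = (15 + 40)*(30 - 3*6 - 3*7) = 55*(30 - 18 - 21) = 55*(-9) = -495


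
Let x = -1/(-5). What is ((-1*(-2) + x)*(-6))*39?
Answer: -2574/5 ≈ -514.80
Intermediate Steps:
x = ⅕ (x = -1*(-⅕) = ⅕ ≈ 0.20000)
((-1*(-2) + x)*(-6))*39 = ((-1*(-2) + ⅕)*(-6))*39 = ((2 + ⅕)*(-6))*39 = ((11/5)*(-6))*39 = -66/5*39 = -2574/5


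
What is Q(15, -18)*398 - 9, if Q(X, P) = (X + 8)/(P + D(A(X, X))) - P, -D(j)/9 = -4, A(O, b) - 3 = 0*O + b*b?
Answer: 68972/9 ≈ 7663.6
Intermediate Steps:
A(O, b) = 3 + b**2 (A(O, b) = 3 + (0*O + b*b) = 3 + (0 + b**2) = 3 + b**2)
D(j) = 36 (D(j) = -9*(-4) = 36)
Q(X, P) = -P + (8 + X)/(36 + P) (Q(X, P) = (X + 8)/(P + 36) - P = (8 + X)/(36 + P) - P = -P + (8 + X)/(36 + P))
Q(15, -18)*398 - 9 = ((8 + 15 - 1*(-18)**2 - 36*(-18))/(36 - 18))*398 - 9 = ((8 + 15 - 1*324 + 648)/18)*398 - 9 = ((8 + 15 - 324 + 648)/18)*398 - 9 = ((1/18)*347)*398 - 9 = (347/18)*398 - 9 = 69053/9 - 9 = 68972/9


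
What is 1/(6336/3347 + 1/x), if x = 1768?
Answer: 5917496/11205395 ≈ 0.52809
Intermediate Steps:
1/(6336/3347 + 1/x) = 1/(6336/3347 + 1/1768) = 1/(11205395/5917496) = 5917496/11205395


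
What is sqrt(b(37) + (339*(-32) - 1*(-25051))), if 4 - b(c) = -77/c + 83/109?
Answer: sqrt(231099583049)/4033 ≈ 119.20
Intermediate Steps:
b(c) = 353/109 + 77/c (b(c) = 4 - (-77/c + 83/109) = 4 - (83/109 - 77/c) = 4 + (-83/109 + 77/c) = 353/109 + 77/c)
sqrt(b(37) + (339*(-32) - 1*(-25051))) = sqrt((353/109 + 77/37) + (339*(-32) - 1*(-25051))) = sqrt((353/109 + 77*(1/37)) + (-10848 + 25051)) = sqrt((353/109 + 77/37) + 14203) = sqrt(21454/4033 + 14203) = sqrt(57302153/4033) = sqrt(231099583049)/4033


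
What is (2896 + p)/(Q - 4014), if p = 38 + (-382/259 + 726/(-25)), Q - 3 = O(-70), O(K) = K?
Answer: -18800066/26424475 ≈ -0.71146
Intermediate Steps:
Q = -67 (Q = 3 - 70 = -67)
p = 48466/6475 (p = 38 + (-382*1/259 + 726*(-1/25)) = 38 + (-382/259 - 726/25) = 38 - 197584/6475 = 48466/6475 ≈ 7.4851)
(2896 + p)/(Q - 4014) = (2896 + 48466/6475)/(-67 - 4014) = (18800066/6475)/(-4081) = (18800066/6475)*(-1/4081) = -18800066/26424475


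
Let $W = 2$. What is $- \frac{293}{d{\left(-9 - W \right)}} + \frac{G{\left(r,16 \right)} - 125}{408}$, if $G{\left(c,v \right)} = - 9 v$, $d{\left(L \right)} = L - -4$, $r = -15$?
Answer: $\frac{117661}{2856} \approx 41.198$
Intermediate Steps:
$d{\left(L \right)} = 4 + L$ ($d{\left(L \right)} = L + 4 = 4 + L$)
$- \frac{293}{d{\left(-9 - W \right)}} + \frac{G{\left(r,16 \right)} - 125}{408} = - \frac{293}{4 - 11} + \frac{\left(-9\right) 16 - 125}{408} = - \frac{293}{4 - 11} + \left(-144 - 125\right) \frac{1}{408} = - \frac{293}{4 - 11} - \frac{269}{408} = - \frac{293}{-7} - \frac{269}{408} = \left(-293\right) \left(- \frac{1}{7}\right) - \frac{269}{408} = \frac{293}{7} - \frac{269}{408} = \frac{117661}{2856}$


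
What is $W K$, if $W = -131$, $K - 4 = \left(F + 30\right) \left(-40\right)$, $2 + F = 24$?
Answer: $271956$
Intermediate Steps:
$F = 22$ ($F = -2 + 24 = 22$)
$K = -2076$ ($K = 4 + \left(22 + 30\right) \left(-40\right) = 4 + 52 \left(-40\right) = 4 - 2080 = -2076$)
$W K = \left(-131\right) \left(-2076\right) = 271956$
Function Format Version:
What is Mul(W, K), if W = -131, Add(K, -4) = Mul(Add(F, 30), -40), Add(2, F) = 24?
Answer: 271956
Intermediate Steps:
F = 22 (F = Add(-2, 24) = 22)
K = -2076 (K = Add(4, Mul(Add(22, 30), -40)) = Add(4, Mul(52, -40)) = Add(4, -2080) = -2076)
Mul(W, K) = Mul(-131, -2076) = 271956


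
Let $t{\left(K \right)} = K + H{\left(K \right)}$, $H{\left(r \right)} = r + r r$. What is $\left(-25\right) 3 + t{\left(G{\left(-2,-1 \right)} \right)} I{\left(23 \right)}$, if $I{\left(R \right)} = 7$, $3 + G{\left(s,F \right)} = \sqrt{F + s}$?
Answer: $-75 - 28 i \sqrt{3} \approx -75.0 - 48.497 i$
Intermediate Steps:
$G{\left(s,F \right)} = -3 + \sqrt{F + s}$
$H{\left(r \right)} = r + r^{2}$
$t{\left(K \right)} = K + K \left(1 + K\right)$
$\left(-25\right) 3 + t{\left(G{\left(-2,-1 \right)} \right)} I{\left(23 \right)} = \left(-25\right) 3 + \left(-3 + \sqrt{-1 - 2}\right) \left(2 - \left(3 - \sqrt{-1 - 2}\right)\right) 7 = -75 + \left(-3 + \sqrt{-3}\right) \left(2 - \left(3 - \sqrt{-3}\right)\right) 7 = -75 + \left(-3 + i \sqrt{3}\right) \left(2 - \left(3 - i \sqrt{3}\right)\right) 7 = -75 + \left(-3 + i \sqrt{3}\right) \left(-1 + i \sqrt{3}\right) 7 = -75 + \left(-1 + i \sqrt{3}\right) \left(-3 + i \sqrt{3}\right) 7 = -75 + 7 \left(-1 + i \sqrt{3}\right) \left(-3 + i \sqrt{3}\right)$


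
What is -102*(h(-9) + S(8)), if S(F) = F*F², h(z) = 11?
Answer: -53346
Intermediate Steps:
S(F) = F³
-102*(h(-9) + S(8)) = -102*(11 + 8³) = -102*(11 + 512) = -102*523 = -53346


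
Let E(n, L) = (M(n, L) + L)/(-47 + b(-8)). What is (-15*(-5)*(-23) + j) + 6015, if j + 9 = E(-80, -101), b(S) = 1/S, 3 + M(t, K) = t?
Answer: 1615409/377 ≈ 4284.9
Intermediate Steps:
M(t, K) = -3 + t
b(S) = 1/S
E(n, L) = 24/377 - 8*L/377 - 8*n/377 (E(n, L) = ((-3 + n) + L)/(-47 + 1/(-8)) = (-3 + L + n)/(-47 - 1/8) = (-3 + L + n)/(-377/8) = (-3 + L + n)*(-8/377) = 24/377 - 8*L/377 - 8*n/377)
j = -1921/377 (j = -9 + (24/377 - 8/377*(-101) - 8/377*(-80)) = -9 + (24/377 + 808/377 + 640/377) = -9 + 1472/377 = -1921/377 ≈ -5.0955)
(-15*(-5)*(-23) + j) + 6015 = (-15*(-5)*(-23) - 1921/377) + 6015 = (75*(-23) - 1921/377) + 6015 = (-1725 - 1921/377) + 6015 = -652246/377 + 6015 = 1615409/377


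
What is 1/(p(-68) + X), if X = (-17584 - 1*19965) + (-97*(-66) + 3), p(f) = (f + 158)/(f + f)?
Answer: -68/2117837 ≈ -3.2108e-5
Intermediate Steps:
p(f) = (158 + f)/(2*f) (p(f) = (158 + f)/((2*f)) = (158 + f)*(1/(2*f)) = (158 + f)/(2*f))
X = -31144 (X = (-17584 - 19965) + (6402 + 3) = -37549 + 6405 = -31144)
1/(p(-68) + X) = 1/((½)*(158 - 68)/(-68) - 31144) = 1/((½)*(-1/68)*90 - 31144) = 1/(-45/68 - 31144) = 1/(-2117837/68) = -68/2117837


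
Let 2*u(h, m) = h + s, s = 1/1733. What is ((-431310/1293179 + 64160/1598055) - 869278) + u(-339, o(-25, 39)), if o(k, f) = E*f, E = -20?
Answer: -622762471579649326079/716273566428477 ≈ -8.6945e+5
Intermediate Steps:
o(k, f) = -20*f
s = 1/1733 ≈ 0.00057703
u(h, m) = 1/3466 + h/2 (u(h, m) = (h + 1/1733)/2 = (1/1733 + h)/2 = 1/3466 + h/2)
((-431310/1293179 + 64160/1598055) - 869278) + u(-339, o(-25, 39)) = ((-431310/1293179 + 64160/1598055) - 869278) + (1/3466 + (1/2)*(-339)) = ((-431310*1/1293179 + 64160*(1/1598055)) - 869278) + (1/3466 - 339/2) = ((-431310/1293179 + 12832/319611) - 869278) - 293743/1733 = (-121257347482/413314233369 - 869278) - 293743/1733 = -359285091411885064/413314233369 - 293743/1733 = -622762471579649326079/716273566428477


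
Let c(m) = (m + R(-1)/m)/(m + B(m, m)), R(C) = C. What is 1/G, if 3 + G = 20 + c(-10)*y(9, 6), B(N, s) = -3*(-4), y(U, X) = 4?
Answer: -5/14 ≈ -0.35714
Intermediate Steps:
B(N, s) = 12
c(m) = (m - 1/m)/(12 + m) (c(m) = (m - 1/m)/(m + 12) = (m - 1/m)/(12 + m))
G = -14/5 (G = -3 + (20 + ((-1 + (-10)²)/((-10)*(12 - 10)))*4) = -3 + (20 - ⅒*(-1 + 100)/2*4) = -3 + (20 - ⅒*½*99*4) = -3 + (20 - 99/20*4) = -3 + (20 - 99/5) = -3 + ⅕ = -14/5 ≈ -2.8000)
1/G = 1/(-14/5) = -5/14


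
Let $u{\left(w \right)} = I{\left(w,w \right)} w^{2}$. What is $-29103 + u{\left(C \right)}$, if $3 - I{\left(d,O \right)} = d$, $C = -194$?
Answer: $7385189$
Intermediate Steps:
$I{\left(d,O \right)} = 3 - d$
$u{\left(w \right)} = w^{2} \left(3 - w\right)$ ($u{\left(w \right)} = \left(3 - w\right) w^{2} = w^{2} \left(3 - w\right)$)
$-29103 + u{\left(C \right)} = -29103 + \left(-194\right)^{2} \left(3 - -194\right) = -29103 + 37636 \left(3 + 194\right) = -29103 + 37636 \cdot 197 = -29103 + 7414292 = 7385189$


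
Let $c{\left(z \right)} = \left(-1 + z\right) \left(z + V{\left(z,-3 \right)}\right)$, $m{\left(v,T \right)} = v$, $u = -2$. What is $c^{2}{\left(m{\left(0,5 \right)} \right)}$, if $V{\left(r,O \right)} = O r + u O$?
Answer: $36$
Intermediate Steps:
$V{\left(r,O \right)} = - 2 O + O r$ ($V{\left(r,O \right)} = O r - 2 O = - 2 O + O r$)
$c{\left(z \right)} = \left(-1 + z\right) \left(6 - 2 z\right)$ ($c{\left(z \right)} = \left(-1 + z\right) \left(z - 3 \left(-2 + z\right)\right) = \left(-1 + z\right) \left(z - \left(-6 + 3 z\right)\right) = \left(-1 + z\right) \left(6 - 2 z\right)$)
$c^{2}{\left(m{\left(0,5 \right)} \right)} = \left(-6 - 2 \cdot 0^{2} + 8 \cdot 0\right)^{2} = \left(-6 - 0 + 0\right)^{2} = \left(-6 + 0 + 0\right)^{2} = \left(-6\right)^{2} = 36$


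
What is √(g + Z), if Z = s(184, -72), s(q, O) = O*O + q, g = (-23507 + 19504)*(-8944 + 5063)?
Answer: 3*√1726779 ≈ 3942.2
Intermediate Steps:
g = 15535643 (g = -4003*(-3881) = 15535643)
s(q, O) = q + O² (s(q, O) = O² + q = q + O²)
Z = 5368 (Z = 184 + (-72)² = 184 + 5184 = 5368)
√(g + Z) = √(15535643 + 5368) = √15541011 = 3*√1726779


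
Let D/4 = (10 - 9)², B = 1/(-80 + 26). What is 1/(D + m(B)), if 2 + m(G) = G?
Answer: 54/107 ≈ 0.50467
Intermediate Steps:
B = -1/54 (B = 1/(-54) = -1/54 ≈ -0.018519)
m(G) = -2 + G
D = 4 (D = 4*(10 - 9)² = 4*1² = 4*1 = 4)
1/(D + m(B)) = 1/(4 + (-2 - 1/54)) = 1/(4 - 109/54) = 1/(107/54) = 54/107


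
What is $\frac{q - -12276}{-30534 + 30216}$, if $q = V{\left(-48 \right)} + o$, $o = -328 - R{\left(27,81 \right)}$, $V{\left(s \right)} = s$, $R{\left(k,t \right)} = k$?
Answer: $- \frac{11873}{318} \approx -37.336$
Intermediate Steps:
$o = -355$ ($o = -328 - 27 = -355$)
$q = -403$ ($q = -48 - 355 = -403$)
$\frac{q - -12276}{-30534 + 30216} = \frac{-403 - -12276}{-30534 + 30216} = \frac{-403 + 12276}{-318} = 11873 \left(- \frac{1}{318}\right) = - \frac{11873}{318}$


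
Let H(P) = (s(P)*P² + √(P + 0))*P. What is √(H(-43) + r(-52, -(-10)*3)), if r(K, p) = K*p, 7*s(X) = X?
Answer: √(23855167 - 2107*I*√43)/7 ≈ 697.74 - 0.20206*I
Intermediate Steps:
s(X) = X/7
H(P) = P*(√P + P³/7) (H(P) = ((P/7)*P² + √(P + 0))*P = (P³/7 + √P)*P = (√P + P³/7)*P = P*(√P + P³/7))
√(H(-43) + r(-52, -(-10)*3)) = √(((-43)^(3/2) + (⅐)*(-43)⁴) - (-52)*(-10*3)) = √((-43*I*√43 + (⅐)*3418801) - (-52)*(-30)) = √((-43*I*√43 + 3418801/7) - 52*30) = √((3418801/7 - 43*I*√43) - 1560) = √(3407881/7 - 43*I*√43)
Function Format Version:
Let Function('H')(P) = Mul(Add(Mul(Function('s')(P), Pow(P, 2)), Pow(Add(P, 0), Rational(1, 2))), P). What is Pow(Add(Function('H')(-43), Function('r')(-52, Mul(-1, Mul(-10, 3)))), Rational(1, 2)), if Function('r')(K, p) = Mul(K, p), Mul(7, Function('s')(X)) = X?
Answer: Mul(Rational(1, 7), Pow(Add(23855167, Mul(-2107, I, Pow(43, Rational(1, 2)))), Rational(1, 2))) ≈ Add(697.74, Mul(-0.20206, I))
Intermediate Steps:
Function('s')(X) = Mul(Rational(1, 7), X)
Function('H')(P) = Mul(P, Add(Pow(P, Rational(1, 2)), Mul(Rational(1, 7), Pow(P, 3)))) (Function('H')(P) = Mul(Add(Mul(Mul(Rational(1, 7), P), Pow(P, 2)), Pow(Add(P, 0), Rational(1, 2))), P) = Mul(Add(Mul(Rational(1, 7), Pow(P, 3)), Pow(P, Rational(1, 2))), P) = Mul(Add(Pow(P, Rational(1, 2)), Mul(Rational(1, 7), Pow(P, 3))), P) = Mul(P, Add(Pow(P, Rational(1, 2)), Mul(Rational(1, 7), Pow(P, 3)))))
Pow(Add(Function('H')(-43), Function('r')(-52, Mul(-1, Mul(-10, 3)))), Rational(1, 2)) = Pow(Add(Add(Pow(-43, Rational(3, 2)), Mul(Rational(1, 7), Pow(-43, 4))), Mul(-52, Mul(-1, Mul(-10, 3)))), Rational(1, 2)) = Pow(Add(Add(Mul(-43, I, Pow(43, Rational(1, 2))), Mul(Rational(1, 7), 3418801)), Mul(-52, Mul(-1, -30))), Rational(1, 2)) = Pow(Add(Add(Mul(-43, I, Pow(43, Rational(1, 2))), Rational(3418801, 7)), Mul(-52, 30)), Rational(1, 2)) = Pow(Add(Add(Rational(3418801, 7), Mul(-43, I, Pow(43, Rational(1, 2)))), -1560), Rational(1, 2)) = Pow(Add(Rational(3407881, 7), Mul(-43, I, Pow(43, Rational(1, 2)))), Rational(1, 2))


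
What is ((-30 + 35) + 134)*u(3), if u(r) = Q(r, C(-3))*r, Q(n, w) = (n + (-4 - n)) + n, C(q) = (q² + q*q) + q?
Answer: -417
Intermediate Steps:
C(q) = q + 2*q² (C(q) = (q² + q²) + q = 2*q² + q = q + 2*q²)
Q(n, w) = -4 + n
u(r) = r*(-4 + r) (u(r) = (-4 + r)*r = r*(-4 + r))
((-30 + 35) + 134)*u(3) = ((-30 + 35) + 134)*(3*(-4 + 3)) = (5 + 134)*(3*(-1)) = 139*(-3) = -417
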